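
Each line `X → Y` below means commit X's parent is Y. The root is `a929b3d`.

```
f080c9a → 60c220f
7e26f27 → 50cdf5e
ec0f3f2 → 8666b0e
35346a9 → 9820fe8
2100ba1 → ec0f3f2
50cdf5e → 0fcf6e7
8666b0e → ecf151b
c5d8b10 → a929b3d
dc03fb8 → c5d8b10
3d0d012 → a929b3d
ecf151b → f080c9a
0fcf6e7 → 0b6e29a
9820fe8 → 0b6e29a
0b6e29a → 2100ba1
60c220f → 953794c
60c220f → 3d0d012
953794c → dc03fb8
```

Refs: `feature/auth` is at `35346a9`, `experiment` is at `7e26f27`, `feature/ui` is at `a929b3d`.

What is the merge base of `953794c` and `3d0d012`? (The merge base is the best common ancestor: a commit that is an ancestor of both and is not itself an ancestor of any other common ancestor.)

a929b3d

Ancestors of 953794c: {953794c, a929b3d, c5d8b10, dc03fb8}.
Ancestors of 3d0d012: {3d0d012, a929b3d}.
Common ancestors: {a929b3d}.
The only common ancestor is a929b3d, so it is the merge base.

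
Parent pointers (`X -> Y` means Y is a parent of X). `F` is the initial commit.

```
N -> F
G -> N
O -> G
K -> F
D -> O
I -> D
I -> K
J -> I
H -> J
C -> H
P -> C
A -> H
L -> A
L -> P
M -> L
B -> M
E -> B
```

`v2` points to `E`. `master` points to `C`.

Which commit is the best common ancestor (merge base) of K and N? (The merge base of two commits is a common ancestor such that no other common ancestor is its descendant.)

Ancestors of K: {F, K}.
Ancestors of N: {F, N}.
Common ancestors: {F}.
The only common ancestor is F, so it is the merge base.

F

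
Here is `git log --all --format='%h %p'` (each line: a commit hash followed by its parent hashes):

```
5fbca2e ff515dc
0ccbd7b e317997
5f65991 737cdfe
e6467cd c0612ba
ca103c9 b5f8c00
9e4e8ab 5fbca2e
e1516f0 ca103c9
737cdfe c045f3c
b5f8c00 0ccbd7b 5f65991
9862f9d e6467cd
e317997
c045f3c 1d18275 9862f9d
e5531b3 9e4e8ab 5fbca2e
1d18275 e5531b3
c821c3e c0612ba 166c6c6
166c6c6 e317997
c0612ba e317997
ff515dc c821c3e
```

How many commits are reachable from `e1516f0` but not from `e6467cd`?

Reachable from e1516f0: {0ccbd7b, 166c6c6, 1d18275, 5f65991, 5fbca2e, 737cdfe, 9862f9d, 9e4e8ab, b5f8c00, c045f3c, c0612ba, c821c3e, ca103c9, e1516f0, e317997, e5531b3, e6467cd, ff515dc}.
Reachable from e6467cd: {c0612ba, e317997, e6467cd}.
In e1516f0's history but not e6467cd's: {0ccbd7b, 166c6c6, 1d18275, 5f65991, 5fbca2e, 737cdfe, 9862f9d, 9e4e8ab, b5f8c00, c045f3c, c821c3e, ca103c9, e1516f0, e5531b3, ff515dc} — 15 commits.

15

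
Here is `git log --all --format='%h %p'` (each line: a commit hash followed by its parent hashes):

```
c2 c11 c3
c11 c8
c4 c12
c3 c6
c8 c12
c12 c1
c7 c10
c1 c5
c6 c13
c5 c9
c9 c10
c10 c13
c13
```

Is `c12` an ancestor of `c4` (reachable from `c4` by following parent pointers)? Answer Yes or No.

Ancestors of c4 (commits reachable by following parents): {c1, c10, c12, c13, c4, c5, c9}.
c12 is in that set, so it is an ancestor of c4.

Yes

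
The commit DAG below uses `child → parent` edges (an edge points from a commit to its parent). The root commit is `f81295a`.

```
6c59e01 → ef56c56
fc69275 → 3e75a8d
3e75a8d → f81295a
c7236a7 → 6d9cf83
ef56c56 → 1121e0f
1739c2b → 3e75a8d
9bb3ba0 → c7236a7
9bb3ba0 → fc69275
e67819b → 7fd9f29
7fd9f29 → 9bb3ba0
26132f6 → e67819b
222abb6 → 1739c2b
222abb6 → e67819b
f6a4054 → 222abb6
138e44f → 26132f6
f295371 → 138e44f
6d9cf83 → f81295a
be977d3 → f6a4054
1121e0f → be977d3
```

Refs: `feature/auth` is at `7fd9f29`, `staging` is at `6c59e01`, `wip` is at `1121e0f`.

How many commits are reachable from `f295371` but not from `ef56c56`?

3

Reachable from f295371: {138e44f, 26132f6, 3e75a8d, 6d9cf83, 7fd9f29, 9bb3ba0, c7236a7, e67819b, f295371, f81295a, fc69275}.
Reachable from ef56c56: {1121e0f, 1739c2b, 222abb6, 3e75a8d, 6d9cf83, 7fd9f29, 9bb3ba0, be977d3, c7236a7, e67819b, ef56c56, f6a4054, f81295a, fc69275}.
In f295371's history but not ef56c56's: {138e44f, 26132f6, f295371} — 3 commits.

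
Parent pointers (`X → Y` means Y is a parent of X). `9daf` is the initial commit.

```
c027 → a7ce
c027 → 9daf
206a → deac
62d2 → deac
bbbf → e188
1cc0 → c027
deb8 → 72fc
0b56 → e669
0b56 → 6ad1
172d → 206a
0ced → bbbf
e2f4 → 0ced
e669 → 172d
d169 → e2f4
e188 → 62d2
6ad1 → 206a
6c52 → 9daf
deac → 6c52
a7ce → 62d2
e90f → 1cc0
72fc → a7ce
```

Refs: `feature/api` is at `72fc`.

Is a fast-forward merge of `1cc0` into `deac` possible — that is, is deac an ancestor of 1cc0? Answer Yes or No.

Yes

A fast-forward from deac to 1cc0 is possible iff deac is an ancestor of 1cc0.
Ancestors of 1cc0: {1cc0, 62d2, 6c52, 9daf, a7ce, c027, deac}.
deac is among them, so fast-forward is possible.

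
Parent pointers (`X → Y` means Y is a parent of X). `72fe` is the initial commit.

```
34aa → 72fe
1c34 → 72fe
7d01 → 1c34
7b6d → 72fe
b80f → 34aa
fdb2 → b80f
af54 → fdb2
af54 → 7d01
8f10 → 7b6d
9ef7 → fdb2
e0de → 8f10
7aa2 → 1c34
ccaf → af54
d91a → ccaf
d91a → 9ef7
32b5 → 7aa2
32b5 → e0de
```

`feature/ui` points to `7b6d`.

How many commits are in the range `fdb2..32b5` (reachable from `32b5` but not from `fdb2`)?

6

Reachable from 32b5: {1c34, 32b5, 72fe, 7aa2, 7b6d, 8f10, e0de}.
Reachable from fdb2: {34aa, 72fe, b80f, fdb2}.
In 32b5's history but not fdb2's: {1c34, 32b5, 7aa2, 7b6d, 8f10, e0de} — 6 commits.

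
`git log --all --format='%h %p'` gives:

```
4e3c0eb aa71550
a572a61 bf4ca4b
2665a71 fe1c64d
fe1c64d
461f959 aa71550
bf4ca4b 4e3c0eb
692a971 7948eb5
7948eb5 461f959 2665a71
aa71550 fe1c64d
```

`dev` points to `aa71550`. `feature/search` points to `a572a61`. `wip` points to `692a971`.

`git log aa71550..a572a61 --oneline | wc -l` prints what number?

3

Reachable from a572a61: {4e3c0eb, a572a61, aa71550, bf4ca4b, fe1c64d}.
Reachable from aa71550: {aa71550, fe1c64d}.
In a572a61's history but not aa71550's: {4e3c0eb, a572a61, bf4ca4b} — 3 commits.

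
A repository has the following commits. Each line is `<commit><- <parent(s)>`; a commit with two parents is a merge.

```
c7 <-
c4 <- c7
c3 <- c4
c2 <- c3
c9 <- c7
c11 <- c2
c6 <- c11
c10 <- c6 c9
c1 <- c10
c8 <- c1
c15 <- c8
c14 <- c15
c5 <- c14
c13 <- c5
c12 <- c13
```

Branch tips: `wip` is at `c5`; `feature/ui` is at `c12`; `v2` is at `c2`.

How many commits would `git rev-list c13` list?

Walking parent pointers from c13: reachable set = {c1, c10, c11, c13, c14, c15, c2, c3, c4, c5, c6, c7, c8, c9}.
That is 14 commits.

14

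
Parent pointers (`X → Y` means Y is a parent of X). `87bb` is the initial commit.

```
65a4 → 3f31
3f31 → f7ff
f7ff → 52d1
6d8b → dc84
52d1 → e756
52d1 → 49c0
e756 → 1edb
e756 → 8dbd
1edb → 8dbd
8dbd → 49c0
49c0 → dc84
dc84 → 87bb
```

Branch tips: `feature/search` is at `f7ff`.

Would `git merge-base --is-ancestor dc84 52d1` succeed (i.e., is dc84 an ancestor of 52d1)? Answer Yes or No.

Ancestors of 52d1 (commits reachable by following parents): {1edb, 49c0, 52d1, 87bb, 8dbd, dc84, e756}.
dc84 is in that set, so it is an ancestor of 52d1.

Yes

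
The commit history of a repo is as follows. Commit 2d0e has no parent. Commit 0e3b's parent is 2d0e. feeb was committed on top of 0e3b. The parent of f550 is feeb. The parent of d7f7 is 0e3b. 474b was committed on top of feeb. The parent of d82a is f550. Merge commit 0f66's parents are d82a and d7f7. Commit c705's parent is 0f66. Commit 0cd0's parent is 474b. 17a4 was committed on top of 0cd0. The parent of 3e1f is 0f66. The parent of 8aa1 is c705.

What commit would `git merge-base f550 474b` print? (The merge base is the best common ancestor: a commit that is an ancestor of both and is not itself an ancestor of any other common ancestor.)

feeb

Ancestors of f550: {0e3b, 2d0e, f550, feeb}.
Ancestors of 474b: {0e3b, 2d0e, 474b, feeb}.
Common ancestors: {0e3b, 2d0e, feeb}.
Among these, feeb is not an ancestor of any other common ancestor — it is the merge base.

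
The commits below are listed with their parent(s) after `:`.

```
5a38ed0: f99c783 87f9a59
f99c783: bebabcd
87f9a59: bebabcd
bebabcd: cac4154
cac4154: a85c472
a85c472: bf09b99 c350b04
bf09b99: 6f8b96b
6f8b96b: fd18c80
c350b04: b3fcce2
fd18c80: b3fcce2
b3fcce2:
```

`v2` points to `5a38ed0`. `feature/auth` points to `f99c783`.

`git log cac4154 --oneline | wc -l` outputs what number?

Walking parent pointers from cac4154: reachable set = {6f8b96b, a85c472, b3fcce2, bf09b99, c350b04, cac4154, fd18c80}.
That is 7 commits.

7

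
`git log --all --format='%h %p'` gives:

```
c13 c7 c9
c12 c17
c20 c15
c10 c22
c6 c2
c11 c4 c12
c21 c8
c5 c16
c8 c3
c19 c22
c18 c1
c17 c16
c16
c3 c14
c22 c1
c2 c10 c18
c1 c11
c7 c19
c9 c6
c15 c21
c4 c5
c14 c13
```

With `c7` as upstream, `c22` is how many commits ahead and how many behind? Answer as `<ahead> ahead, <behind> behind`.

0 ahead, 2 behind

Reachable from c22: {c1, c11, c12, c16, c17, c22, c4, c5}.
Reachable from c7: {c1, c11, c12, c16, c17, c19, c22, c4, c5, c7}.
Only in c22's history (ahead): {} — 0.
Only in c7's history (behind): {c19, c7} — 2.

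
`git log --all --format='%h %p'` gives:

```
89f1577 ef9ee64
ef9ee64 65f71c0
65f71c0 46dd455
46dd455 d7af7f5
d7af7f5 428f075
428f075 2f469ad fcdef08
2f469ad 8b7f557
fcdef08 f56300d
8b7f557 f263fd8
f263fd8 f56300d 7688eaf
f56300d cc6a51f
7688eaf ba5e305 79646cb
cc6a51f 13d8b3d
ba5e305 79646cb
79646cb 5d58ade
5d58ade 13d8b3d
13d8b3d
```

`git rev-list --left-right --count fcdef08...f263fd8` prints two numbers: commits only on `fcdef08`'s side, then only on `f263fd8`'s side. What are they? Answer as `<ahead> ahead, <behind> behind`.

Reachable from fcdef08: {13d8b3d, cc6a51f, f56300d, fcdef08}.
Reachable from f263fd8: {13d8b3d, 5d58ade, 7688eaf, 79646cb, ba5e305, cc6a51f, f263fd8, f56300d}.
Only in fcdef08's history (ahead): {fcdef08} — 1.
Only in f263fd8's history (behind): {5d58ade, 7688eaf, 79646cb, ba5e305, f263fd8} — 5.

1 ahead, 5 behind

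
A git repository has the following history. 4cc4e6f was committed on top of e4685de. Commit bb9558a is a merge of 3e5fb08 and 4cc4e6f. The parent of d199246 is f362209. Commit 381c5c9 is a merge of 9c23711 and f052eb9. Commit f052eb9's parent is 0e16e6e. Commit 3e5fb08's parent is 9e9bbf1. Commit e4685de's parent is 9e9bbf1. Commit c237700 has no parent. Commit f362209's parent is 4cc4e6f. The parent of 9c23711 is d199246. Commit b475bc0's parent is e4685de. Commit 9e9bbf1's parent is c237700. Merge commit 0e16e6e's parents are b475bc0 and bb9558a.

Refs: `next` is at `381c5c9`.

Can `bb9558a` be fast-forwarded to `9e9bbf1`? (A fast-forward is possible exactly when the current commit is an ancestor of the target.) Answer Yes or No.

No

A fast-forward from bb9558a to 9e9bbf1 is possible iff bb9558a is an ancestor of 9e9bbf1.
Ancestors of 9e9bbf1: {9e9bbf1, c237700}.
bb9558a is not among them, so fast-forward is not possible.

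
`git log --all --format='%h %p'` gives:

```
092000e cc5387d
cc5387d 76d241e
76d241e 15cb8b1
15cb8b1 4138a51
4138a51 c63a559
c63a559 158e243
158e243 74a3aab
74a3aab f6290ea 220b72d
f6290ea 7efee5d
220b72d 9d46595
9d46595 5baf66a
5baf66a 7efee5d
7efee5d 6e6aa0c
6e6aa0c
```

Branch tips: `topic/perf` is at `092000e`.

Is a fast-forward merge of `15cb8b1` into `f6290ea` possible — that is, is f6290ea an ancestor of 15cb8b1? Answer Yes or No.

Yes

A fast-forward from f6290ea to 15cb8b1 is possible iff f6290ea is an ancestor of 15cb8b1.
Ancestors of 15cb8b1: {158e243, 15cb8b1, 220b72d, 4138a51, 5baf66a, 6e6aa0c, 74a3aab, 7efee5d, 9d46595, c63a559, f6290ea}.
f6290ea is among them, so fast-forward is possible.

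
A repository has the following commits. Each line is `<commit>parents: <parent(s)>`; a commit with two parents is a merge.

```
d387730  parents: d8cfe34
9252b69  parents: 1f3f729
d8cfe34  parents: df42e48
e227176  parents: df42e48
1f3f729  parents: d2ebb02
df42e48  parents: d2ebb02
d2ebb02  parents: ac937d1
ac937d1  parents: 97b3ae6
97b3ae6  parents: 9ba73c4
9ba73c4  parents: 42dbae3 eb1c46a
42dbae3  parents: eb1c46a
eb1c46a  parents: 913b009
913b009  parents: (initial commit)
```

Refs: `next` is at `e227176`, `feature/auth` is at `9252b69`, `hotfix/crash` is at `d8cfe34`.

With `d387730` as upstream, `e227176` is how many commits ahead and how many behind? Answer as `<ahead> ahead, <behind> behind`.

Reachable from e227176: {42dbae3, 913b009, 97b3ae6, 9ba73c4, ac937d1, d2ebb02, df42e48, e227176, eb1c46a}.
Reachable from d387730: {42dbae3, 913b009, 97b3ae6, 9ba73c4, ac937d1, d2ebb02, d387730, d8cfe34, df42e48, eb1c46a}.
Only in e227176's history (ahead): {e227176} — 1.
Only in d387730's history (behind): {d387730, d8cfe34} — 2.

1 ahead, 2 behind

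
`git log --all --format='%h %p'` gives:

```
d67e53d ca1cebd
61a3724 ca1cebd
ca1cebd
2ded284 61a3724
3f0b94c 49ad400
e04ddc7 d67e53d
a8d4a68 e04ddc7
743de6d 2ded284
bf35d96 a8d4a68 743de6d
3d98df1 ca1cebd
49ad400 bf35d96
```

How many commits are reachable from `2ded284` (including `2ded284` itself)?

Walking parent pointers from 2ded284: reachable set = {2ded284, 61a3724, ca1cebd}.
That is 3 commits.

3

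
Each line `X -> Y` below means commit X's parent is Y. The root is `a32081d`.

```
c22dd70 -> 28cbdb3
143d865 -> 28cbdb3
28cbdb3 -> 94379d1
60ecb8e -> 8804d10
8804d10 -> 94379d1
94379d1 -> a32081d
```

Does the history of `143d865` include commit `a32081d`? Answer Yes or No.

Yes

Ancestors of 143d865 (commits reachable by following parents): {143d865, 28cbdb3, 94379d1, a32081d}.
a32081d is in that set, so it is an ancestor of 143d865.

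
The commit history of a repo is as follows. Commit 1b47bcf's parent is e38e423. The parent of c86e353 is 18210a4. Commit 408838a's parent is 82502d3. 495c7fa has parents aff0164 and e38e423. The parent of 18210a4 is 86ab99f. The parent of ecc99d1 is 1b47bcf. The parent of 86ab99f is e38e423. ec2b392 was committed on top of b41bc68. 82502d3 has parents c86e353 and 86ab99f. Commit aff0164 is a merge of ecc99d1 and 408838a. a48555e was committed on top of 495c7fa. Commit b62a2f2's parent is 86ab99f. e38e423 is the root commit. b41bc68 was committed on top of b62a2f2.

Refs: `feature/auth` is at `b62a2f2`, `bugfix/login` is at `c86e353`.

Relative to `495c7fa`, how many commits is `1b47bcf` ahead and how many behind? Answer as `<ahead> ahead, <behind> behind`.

Reachable from 1b47bcf: {1b47bcf, e38e423}.
Reachable from 495c7fa: {18210a4, 1b47bcf, 408838a, 495c7fa, 82502d3, 86ab99f, aff0164, c86e353, e38e423, ecc99d1}.
Only in 1b47bcf's history (ahead): {} — 0.
Only in 495c7fa's history (behind): {18210a4, 408838a, 495c7fa, 82502d3, 86ab99f, aff0164, c86e353, ecc99d1} — 8.

0 ahead, 8 behind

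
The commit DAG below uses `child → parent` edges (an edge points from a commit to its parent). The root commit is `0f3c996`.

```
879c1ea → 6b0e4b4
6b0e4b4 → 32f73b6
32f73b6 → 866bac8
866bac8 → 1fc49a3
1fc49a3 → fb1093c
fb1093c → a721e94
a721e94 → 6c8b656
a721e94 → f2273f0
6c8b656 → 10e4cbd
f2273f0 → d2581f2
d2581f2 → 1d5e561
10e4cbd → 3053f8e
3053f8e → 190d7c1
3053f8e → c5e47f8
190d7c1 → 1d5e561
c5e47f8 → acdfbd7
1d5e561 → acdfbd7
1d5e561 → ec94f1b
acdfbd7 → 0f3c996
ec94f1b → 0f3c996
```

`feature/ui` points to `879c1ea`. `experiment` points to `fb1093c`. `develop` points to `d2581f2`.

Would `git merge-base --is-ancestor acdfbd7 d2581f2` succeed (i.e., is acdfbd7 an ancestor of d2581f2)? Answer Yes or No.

Ancestors of d2581f2 (commits reachable by following parents): {0f3c996, 1d5e561, acdfbd7, d2581f2, ec94f1b}.
acdfbd7 is in that set, so it is an ancestor of d2581f2.

Yes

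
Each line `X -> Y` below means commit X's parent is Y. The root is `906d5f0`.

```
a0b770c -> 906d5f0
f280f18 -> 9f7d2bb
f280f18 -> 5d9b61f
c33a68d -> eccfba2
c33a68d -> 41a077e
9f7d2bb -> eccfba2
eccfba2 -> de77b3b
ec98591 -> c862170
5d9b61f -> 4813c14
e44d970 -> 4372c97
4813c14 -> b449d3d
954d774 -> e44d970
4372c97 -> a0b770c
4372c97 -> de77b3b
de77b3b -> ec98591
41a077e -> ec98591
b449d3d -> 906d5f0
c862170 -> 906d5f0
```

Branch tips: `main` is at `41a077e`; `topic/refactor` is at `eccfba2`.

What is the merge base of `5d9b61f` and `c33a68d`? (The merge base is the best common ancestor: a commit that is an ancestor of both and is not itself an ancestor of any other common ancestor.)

Ancestors of 5d9b61f: {4813c14, 5d9b61f, 906d5f0, b449d3d}.
Ancestors of c33a68d: {41a077e, 906d5f0, c33a68d, c862170, de77b3b, ec98591, eccfba2}.
Common ancestors: {906d5f0}.
The only common ancestor is 906d5f0, so it is the merge base.

906d5f0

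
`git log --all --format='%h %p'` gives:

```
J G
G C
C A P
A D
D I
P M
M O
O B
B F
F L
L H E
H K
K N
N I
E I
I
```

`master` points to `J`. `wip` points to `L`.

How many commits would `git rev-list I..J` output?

15

Reachable from J: {A, B, C, D, E, F, G, H, I, J, K, L, M, N, O, P}.
Reachable from I: {I}.
In J's history but not I's: {A, B, C, D, E, F, G, H, J, K, L, M, N, O, P} — 15 commits.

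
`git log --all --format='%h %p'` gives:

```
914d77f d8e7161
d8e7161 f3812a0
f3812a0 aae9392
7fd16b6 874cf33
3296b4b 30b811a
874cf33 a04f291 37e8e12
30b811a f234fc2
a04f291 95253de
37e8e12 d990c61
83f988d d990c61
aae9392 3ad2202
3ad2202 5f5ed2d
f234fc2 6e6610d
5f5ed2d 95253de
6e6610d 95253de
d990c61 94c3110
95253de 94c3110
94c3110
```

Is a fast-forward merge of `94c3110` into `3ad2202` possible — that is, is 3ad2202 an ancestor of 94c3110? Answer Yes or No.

No

A fast-forward from 3ad2202 to 94c3110 is possible iff 3ad2202 is an ancestor of 94c3110.
Ancestors of 94c3110: {94c3110}.
3ad2202 is not among them, so fast-forward is not possible.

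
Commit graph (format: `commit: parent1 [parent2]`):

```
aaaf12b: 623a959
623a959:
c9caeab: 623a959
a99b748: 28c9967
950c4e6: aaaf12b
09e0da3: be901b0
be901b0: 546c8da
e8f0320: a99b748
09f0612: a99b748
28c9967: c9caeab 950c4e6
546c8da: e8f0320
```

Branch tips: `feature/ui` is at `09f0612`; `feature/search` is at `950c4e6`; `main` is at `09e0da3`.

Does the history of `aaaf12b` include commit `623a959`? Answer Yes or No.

Yes

Ancestors of aaaf12b (commits reachable by following parents): {623a959, aaaf12b}.
623a959 is in that set, so it is an ancestor of aaaf12b.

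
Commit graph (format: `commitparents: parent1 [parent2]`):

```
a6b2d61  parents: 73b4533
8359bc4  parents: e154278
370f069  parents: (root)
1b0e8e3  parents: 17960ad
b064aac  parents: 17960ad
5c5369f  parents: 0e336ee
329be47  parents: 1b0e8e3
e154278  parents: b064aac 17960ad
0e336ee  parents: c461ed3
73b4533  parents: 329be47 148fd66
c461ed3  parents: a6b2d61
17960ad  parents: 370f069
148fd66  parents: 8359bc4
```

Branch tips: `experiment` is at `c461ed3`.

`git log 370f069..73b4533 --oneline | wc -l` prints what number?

8

Reachable from 73b4533: {148fd66, 17960ad, 1b0e8e3, 329be47, 370f069, 73b4533, 8359bc4, b064aac, e154278}.
Reachable from 370f069: {370f069}.
In 73b4533's history but not 370f069's: {148fd66, 17960ad, 1b0e8e3, 329be47, 73b4533, 8359bc4, b064aac, e154278} — 8 commits.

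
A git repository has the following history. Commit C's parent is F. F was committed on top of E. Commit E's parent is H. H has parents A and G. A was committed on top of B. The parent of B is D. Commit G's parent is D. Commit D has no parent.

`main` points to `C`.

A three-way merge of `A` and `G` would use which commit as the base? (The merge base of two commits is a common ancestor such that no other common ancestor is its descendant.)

Ancestors of A: {A, B, D}.
Ancestors of G: {D, G}.
Common ancestors: {D}.
The only common ancestor is D, so it is the merge base.

D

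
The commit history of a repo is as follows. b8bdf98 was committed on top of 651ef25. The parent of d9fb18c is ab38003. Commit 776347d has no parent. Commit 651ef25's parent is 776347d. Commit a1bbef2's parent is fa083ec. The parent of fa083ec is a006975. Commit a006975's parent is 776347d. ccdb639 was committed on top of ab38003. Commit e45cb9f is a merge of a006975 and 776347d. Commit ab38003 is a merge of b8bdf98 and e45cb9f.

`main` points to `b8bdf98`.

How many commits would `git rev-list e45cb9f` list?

Walking parent pointers from e45cb9f: reachable set = {776347d, a006975, e45cb9f}.
That is 3 commits.

3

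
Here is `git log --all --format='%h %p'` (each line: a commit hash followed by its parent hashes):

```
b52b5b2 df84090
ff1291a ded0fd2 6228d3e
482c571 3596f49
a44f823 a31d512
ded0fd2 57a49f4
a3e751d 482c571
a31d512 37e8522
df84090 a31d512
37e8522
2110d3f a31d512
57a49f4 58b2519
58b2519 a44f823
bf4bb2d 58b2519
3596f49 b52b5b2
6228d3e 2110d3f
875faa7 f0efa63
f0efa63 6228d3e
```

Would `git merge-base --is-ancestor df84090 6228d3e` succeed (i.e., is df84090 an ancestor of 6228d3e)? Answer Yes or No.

Ancestors of 6228d3e: {2110d3f, 37e8522, 6228d3e, a31d512}.
df84090 is not in that set, so it is not an ancestor of 6228d3e.

No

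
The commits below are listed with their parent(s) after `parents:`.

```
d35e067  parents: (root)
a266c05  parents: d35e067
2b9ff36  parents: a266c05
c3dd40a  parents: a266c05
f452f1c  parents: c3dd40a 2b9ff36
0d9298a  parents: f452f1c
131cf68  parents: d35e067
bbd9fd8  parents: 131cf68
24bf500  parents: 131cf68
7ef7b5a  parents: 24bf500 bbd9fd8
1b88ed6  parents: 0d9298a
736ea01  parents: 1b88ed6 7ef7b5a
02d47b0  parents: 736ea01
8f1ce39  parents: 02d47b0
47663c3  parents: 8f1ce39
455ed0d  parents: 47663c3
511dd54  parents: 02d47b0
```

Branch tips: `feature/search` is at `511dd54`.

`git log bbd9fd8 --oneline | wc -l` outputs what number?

Walking parent pointers from bbd9fd8: reachable set = {131cf68, bbd9fd8, d35e067}.
That is 3 commits.

3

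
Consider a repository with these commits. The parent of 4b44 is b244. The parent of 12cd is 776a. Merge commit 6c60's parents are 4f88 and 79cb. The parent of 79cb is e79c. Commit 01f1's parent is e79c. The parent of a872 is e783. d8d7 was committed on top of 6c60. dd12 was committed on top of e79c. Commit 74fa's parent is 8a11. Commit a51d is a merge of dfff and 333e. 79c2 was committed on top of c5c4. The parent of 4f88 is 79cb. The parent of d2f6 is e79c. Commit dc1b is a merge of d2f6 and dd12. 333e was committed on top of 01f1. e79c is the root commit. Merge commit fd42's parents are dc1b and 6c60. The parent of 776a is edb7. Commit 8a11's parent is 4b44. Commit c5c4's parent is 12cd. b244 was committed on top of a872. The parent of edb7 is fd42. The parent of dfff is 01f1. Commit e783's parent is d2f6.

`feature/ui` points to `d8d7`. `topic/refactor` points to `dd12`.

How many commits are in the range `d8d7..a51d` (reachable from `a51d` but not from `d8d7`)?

4

Reachable from a51d: {01f1, 333e, a51d, dfff, e79c}.
Reachable from d8d7: {4f88, 6c60, 79cb, d8d7, e79c}.
In a51d's history but not d8d7's: {01f1, 333e, a51d, dfff} — 4 commits.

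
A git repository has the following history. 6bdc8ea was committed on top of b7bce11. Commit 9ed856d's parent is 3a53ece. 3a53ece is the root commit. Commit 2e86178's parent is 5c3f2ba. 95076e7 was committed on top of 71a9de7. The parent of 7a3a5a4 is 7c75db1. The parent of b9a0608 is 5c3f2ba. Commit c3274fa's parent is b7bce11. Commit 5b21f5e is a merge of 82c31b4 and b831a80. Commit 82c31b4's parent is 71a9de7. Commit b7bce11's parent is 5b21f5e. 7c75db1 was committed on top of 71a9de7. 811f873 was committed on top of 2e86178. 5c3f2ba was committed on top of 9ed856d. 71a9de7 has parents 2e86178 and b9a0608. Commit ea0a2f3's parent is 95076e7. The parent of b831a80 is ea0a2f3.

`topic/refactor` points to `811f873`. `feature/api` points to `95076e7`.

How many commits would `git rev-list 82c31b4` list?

Walking parent pointers from 82c31b4: reachable set = {2e86178, 3a53ece, 5c3f2ba, 71a9de7, 82c31b4, 9ed856d, b9a0608}.
That is 7 commits.

7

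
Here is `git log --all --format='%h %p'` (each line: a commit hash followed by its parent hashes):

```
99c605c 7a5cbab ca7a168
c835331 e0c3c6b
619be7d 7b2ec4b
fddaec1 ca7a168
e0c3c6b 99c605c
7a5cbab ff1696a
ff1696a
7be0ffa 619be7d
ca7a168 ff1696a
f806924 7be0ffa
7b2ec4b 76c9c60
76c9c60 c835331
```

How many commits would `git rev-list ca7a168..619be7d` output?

7

Reachable from 619be7d: {619be7d, 76c9c60, 7a5cbab, 7b2ec4b, 99c605c, c835331, ca7a168, e0c3c6b, ff1696a}.
Reachable from ca7a168: {ca7a168, ff1696a}.
In 619be7d's history but not ca7a168's: {619be7d, 76c9c60, 7a5cbab, 7b2ec4b, 99c605c, c835331, e0c3c6b} — 7 commits.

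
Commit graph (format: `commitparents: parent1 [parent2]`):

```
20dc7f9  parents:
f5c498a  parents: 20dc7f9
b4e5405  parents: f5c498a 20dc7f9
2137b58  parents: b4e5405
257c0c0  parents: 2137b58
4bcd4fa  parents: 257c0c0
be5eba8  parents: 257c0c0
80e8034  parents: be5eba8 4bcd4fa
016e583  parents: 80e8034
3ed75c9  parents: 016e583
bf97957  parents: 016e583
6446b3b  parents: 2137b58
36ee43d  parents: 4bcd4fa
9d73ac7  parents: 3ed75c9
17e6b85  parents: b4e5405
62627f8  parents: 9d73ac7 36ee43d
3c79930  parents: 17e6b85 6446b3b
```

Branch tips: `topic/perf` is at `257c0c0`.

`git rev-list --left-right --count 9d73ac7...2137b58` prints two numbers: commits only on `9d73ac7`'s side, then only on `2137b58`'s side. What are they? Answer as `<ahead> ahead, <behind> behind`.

7 ahead, 0 behind

Reachable from 9d73ac7: {016e583, 20dc7f9, 2137b58, 257c0c0, 3ed75c9, 4bcd4fa, 80e8034, 9d73ac7, b4e5405, be5eba8, f5c498a}.
Reachable from 2137b58: {20dc7f9, 2137b58, b4e5405, f5c498a}.
Only in 9d73ac7's history (ahead): {016e583, 257c0c0, 3ed75c9, 4bcd4fa, 80e8034, 9d73ac7, be5eba8} — 7.
Only in 2137b58's history (behind): {} — 0.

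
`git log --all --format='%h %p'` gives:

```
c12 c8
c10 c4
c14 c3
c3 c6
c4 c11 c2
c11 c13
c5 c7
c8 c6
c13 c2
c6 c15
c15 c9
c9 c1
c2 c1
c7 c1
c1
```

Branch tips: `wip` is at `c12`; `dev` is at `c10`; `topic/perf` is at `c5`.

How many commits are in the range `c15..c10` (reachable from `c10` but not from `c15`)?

Reachable from c10: {c1, c10, c11, c13, c2, c4}.
Reachable from c15: {c1, c15, c9}.
In c10's history but not c15's: {c10, c11, c13, c2, c4} — 5 commits.

5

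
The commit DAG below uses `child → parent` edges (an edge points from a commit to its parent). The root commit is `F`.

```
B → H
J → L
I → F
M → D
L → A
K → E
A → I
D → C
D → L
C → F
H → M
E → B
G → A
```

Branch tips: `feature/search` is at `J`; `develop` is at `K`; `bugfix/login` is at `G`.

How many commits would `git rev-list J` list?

Walking parent pointers from J: reachable set = {A, F, I, J, L}.
That is 5 commits.

5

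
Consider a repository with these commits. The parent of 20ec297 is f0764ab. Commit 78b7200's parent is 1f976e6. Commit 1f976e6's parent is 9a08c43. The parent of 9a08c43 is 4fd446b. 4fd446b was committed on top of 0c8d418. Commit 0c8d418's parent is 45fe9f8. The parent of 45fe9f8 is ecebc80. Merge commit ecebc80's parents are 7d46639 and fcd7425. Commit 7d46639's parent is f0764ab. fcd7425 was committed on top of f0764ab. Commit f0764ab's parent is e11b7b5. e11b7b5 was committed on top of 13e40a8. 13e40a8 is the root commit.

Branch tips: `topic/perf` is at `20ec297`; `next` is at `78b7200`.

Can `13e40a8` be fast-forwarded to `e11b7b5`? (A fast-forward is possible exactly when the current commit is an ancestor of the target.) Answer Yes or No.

Yes

A fast-forward from 13e40a8 to e11b7b5 is possible iff 13e40a8 is an ancestor of e11b7b5.
Ancestors of e11b7b5: {13e40a8, e11b7b5}.
13e40a8 is among them, so fast-forward is possible.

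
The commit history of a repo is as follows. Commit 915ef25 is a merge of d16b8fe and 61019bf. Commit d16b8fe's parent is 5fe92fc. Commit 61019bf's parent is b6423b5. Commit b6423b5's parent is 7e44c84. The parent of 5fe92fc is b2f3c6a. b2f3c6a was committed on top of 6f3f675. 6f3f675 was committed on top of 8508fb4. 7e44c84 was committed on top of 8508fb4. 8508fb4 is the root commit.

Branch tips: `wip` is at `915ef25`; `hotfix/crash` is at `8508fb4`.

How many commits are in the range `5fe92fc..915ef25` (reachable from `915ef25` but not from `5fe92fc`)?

5

Reachable from 915ef25: {5fe92fc, 61019bf, 6f3f675, 7e44c84, 8508fb4, 915ef25, b2f3c6a, b6423b5, d16b8fe}.
Reachable from 5fe92fc: {5fe92fc, 6f3f675, 8508fb4, b2f3c6a}.
In 915ef25's history but not 5fe92fc's: {61019bf, 7e44c84, 915ef25, b6423b5, d16b8fe} — 5 commits.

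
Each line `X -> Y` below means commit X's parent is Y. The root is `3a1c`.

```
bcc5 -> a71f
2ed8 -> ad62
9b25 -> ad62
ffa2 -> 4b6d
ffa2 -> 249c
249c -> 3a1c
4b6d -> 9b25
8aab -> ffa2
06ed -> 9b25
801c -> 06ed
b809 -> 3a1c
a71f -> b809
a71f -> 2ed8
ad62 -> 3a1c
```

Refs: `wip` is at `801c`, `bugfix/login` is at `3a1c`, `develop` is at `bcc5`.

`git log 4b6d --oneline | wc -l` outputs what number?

Walking parent pointers from 4b6d: reachable set = {3a1c, 4b6d, 9b25, ad62}.
That is 4 commits.

4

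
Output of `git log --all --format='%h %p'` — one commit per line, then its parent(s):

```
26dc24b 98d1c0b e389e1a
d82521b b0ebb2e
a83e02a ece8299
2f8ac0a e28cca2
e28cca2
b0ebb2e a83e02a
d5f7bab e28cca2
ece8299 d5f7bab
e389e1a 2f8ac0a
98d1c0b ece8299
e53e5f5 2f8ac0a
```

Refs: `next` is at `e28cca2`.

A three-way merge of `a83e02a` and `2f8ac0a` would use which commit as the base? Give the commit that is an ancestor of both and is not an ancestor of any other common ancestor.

e28cca2

Ancestors of a83e02a: {a83e02a, d5f7bab, e28cca2, ece8299}.
Ancestors of 2f8ac0a: {2f8ac0a, e28cca2}.
Common ancestors: {e28cca2}.
The only common ancestor is e28cca2, so it is the merge base.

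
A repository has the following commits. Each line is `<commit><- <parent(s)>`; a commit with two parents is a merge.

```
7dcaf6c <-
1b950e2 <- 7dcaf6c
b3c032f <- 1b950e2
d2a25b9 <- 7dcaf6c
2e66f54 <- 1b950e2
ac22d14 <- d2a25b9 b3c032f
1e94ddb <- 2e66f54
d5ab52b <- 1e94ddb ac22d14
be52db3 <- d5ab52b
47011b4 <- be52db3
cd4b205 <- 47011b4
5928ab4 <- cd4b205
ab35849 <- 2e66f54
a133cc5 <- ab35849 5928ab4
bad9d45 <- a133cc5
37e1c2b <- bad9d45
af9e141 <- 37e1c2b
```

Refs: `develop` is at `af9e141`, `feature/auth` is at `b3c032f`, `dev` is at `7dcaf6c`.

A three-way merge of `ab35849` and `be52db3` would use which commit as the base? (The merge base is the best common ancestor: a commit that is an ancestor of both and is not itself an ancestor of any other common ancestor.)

Ancestors of ab35849: {1b950e2, 2e66f54, 7dcaf6c, ab35849}.
Ancestors of be52db3: {1b950e2, 1e94ddb, 2e66f54, 7dcaf6c, ac22d14, b3c032f, be52db3, d2a25b9, d5ab52b}.
Common ancestors: {1b950e2, 2e66f54, 7dcaf6c}.
Among these, 2e66f54 is not an ancestor of any other common ancestor — it is the merge base.

2e66f54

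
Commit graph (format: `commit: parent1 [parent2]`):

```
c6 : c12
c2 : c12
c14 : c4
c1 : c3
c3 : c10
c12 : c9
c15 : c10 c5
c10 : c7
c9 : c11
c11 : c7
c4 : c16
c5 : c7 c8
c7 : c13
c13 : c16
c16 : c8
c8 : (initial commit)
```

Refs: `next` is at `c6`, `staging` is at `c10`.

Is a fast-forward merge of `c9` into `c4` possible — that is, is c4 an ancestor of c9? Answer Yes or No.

A fast-forward from c4 to c9 is possible iff c4 is an ancestor of c9.
Ancestors of c9: {c11, c13, c16, c7, c8, c9}.
c4 is not among them, so fast-forward is not possible.

No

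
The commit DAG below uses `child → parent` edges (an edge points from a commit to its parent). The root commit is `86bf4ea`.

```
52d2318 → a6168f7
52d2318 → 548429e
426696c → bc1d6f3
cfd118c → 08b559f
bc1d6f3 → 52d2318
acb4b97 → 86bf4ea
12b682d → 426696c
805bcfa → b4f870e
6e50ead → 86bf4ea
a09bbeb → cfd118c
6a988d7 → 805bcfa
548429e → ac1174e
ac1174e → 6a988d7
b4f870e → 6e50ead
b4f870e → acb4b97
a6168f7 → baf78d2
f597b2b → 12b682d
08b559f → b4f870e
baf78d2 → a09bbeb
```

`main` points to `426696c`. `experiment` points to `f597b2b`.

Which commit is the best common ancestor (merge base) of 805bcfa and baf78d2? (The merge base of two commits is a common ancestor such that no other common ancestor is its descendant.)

Ancestors of 805bcfa: {6e50ead, 805bcfa, 86bf4ea, acb4b97, b4f870e}.
Ancestors of baf78d2: {08b559f, 6e50ead, 86bf4ea, a09bbeb, acb4b97, b4f870e, baf78d2, cfd118c}.
Common ancestors: {6e50ead, 86bf4ea, acb4b97, b4f870e}.
Among these, b4f870e is not an ancestor of any other common ancestor — it is the merge base.

b4f870e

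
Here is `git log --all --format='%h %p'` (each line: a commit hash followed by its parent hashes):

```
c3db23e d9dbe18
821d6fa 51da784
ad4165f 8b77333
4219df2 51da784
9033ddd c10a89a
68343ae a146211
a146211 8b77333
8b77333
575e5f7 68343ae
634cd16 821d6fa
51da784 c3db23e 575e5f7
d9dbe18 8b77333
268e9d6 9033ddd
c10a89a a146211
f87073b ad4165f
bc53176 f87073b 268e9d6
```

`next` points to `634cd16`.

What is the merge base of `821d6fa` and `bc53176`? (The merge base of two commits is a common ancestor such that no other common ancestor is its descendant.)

a146211

Ancestors of 821d6fa: {51da784, 575e5f7, 68343ae, 821d6fa, 8b77333, a146211, c3db23e, d9dbe18}.
Ancestors of bc53176: {268e9d6, 8b77333, 9033ddd, a146211, ad4165f, bc53176, c10a89a, f87073b}.
Common ancestors: {8b77333, a146211}.
Among these, a146211 is not an ancestor of any other common ancestor — it is the merge base.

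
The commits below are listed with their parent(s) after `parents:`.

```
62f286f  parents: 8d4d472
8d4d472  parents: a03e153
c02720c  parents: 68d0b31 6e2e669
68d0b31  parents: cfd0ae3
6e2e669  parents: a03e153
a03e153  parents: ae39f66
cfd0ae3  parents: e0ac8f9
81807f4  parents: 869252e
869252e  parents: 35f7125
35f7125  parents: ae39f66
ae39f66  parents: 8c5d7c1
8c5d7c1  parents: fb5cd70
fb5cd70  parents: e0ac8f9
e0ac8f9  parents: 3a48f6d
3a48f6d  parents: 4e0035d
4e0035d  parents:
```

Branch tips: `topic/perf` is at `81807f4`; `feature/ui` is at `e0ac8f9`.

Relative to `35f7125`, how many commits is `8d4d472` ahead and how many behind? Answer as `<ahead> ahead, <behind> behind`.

Reachable from 8d4d472: {3a48f6d, 4e0035d, 8c5d7c1, 8d4d472, a03e153, ae39f66, e0ac8f9, fb5cd70}.
Reachable from 35f7125: {35f7125, 3a48f6d, 4e0035d, 8c5d7c1, ae39f66, e0ac8f9, fb5cd70}.
Only in 8d4d472's history (ahead): {8d4d472, a03e153} — 2.
Only in 35f7125's history (behind): {35f7125} — 1.

2 ahead, 1 behind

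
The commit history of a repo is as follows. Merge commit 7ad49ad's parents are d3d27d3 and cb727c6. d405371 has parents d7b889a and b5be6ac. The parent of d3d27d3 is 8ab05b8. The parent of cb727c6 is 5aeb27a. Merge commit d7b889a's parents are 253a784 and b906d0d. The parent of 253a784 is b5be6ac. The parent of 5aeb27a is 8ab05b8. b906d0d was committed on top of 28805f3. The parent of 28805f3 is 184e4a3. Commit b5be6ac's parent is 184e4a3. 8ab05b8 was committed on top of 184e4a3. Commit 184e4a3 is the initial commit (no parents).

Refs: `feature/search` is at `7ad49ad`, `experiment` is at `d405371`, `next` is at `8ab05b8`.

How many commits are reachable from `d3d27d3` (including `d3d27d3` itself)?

Walking parent pointers from d3d27d3: reachable set = {184e4a3, 8ab05b8, d3d27d3}.
That is 3 commits.

3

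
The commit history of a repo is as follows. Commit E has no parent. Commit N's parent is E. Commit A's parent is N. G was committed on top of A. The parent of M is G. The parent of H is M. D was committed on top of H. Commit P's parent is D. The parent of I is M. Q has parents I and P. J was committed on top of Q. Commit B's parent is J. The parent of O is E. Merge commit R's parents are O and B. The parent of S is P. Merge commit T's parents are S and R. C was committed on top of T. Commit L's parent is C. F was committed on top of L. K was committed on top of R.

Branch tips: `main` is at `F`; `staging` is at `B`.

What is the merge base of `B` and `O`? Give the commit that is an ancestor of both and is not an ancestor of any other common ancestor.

E

Ancestors of B: {A, B, D, E, G, H, I, J, M, N, P, Q}.
Ancestors of O: {E, O}.
Common ancestors: {E}.
The only common ancestor is E, so it is the merge base.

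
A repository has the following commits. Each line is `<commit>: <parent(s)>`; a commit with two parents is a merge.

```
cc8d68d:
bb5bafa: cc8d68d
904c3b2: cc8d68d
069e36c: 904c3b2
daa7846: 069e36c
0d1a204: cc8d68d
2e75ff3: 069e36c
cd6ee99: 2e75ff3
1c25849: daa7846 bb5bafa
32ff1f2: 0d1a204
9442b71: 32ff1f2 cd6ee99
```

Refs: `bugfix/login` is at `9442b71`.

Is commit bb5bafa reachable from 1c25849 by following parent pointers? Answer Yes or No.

Yes

Ancestors of 1c25849 (commits reachable by following parents): {069e36c, 1c25849, 904c3b2, bb5bafa, cc8d68d, daa7846}.
bb5bafa is in that set, so it is an ancestor of 1c25849.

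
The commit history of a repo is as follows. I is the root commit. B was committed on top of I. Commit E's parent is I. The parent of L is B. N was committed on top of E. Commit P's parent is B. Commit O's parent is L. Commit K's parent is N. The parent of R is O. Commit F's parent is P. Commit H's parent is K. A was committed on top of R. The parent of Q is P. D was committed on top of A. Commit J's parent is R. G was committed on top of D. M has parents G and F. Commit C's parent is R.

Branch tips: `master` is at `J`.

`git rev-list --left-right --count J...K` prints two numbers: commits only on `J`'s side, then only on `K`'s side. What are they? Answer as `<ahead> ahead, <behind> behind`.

Reachable from J: {B, I, J, L, O, R}.
Reachable from K: {E, I, K, N}.
Only in J's history (ahead): {B, J, L, O, R} — 5.
Only in K's history (behind): {E, K, N} — 3.

5 ahead, 3 behind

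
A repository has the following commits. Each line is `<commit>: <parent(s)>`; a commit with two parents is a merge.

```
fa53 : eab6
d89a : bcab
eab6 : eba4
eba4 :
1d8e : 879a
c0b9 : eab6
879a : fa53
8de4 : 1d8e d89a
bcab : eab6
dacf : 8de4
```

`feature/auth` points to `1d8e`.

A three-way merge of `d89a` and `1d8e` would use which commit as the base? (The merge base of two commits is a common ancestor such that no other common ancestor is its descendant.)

eab6

Ancestors of d89a: {bcab, d89a, eab6, eba4}.
Ancestors of 1d8e: {1d8e, 879a, eab6, eba4, fa53}.
Common ancestors: {eab6, eba4}.
Among these, eab6 is not an ancestor of any other common ancestor — it is the merge base.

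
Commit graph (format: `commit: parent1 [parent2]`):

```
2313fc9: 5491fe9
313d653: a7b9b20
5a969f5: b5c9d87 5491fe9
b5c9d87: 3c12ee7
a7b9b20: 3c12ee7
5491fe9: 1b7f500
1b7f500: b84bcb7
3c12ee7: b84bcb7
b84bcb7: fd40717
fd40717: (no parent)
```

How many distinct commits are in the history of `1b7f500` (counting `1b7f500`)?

Walking parent pointers from 1b7f500: reachable set = {1b7f500, b84bcb7, fd40717}.
That is 3 commits.

3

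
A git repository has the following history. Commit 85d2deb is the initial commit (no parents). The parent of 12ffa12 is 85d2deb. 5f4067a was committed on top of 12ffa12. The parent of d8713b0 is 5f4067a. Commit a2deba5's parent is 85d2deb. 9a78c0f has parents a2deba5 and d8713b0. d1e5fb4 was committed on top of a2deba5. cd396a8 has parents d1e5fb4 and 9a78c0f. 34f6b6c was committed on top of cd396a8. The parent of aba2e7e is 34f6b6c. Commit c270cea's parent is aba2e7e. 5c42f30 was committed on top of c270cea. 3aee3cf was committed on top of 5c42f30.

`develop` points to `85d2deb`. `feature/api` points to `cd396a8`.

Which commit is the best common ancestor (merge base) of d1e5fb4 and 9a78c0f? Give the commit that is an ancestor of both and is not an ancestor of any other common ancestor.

a2deba5

Ancestors of d1e5fb4: {85d2deb, a2deba5, d1e5fb4}.
Ancestors of 9a78c0f: {12ffa12, 5f4067a, 85d2deb, 9a78c0f, a2deba5, d8713b0}.
Common ancestors: {85d2deb, a2deba5}.
Among these, a2deba5 is not an ancestor of any other common ancestor — it is the merge base.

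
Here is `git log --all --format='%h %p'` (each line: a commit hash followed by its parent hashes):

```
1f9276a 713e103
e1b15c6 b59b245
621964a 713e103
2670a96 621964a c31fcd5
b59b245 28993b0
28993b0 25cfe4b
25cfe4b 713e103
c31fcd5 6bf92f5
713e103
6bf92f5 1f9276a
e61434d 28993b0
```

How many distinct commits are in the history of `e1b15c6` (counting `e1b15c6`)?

5

Walking parent pointers from e1b15c6: reachable set = {25cfe4b, 28993b0, 713e103, b59b245, e1b15c6}.
That is 5 commits.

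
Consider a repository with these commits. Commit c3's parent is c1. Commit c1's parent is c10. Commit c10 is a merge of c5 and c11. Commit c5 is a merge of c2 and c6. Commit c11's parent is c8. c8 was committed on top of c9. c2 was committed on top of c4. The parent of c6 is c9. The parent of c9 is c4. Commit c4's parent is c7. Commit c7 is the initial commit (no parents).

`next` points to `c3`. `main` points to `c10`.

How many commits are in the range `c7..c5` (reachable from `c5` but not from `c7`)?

Reachable from c5: {c2, c4, c5, c6, c7, c9}.
Reachable from c7: {c7}.
In c5's history but not c7's: {c2, c4, c5, c6, c9} — 5 commits.

5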